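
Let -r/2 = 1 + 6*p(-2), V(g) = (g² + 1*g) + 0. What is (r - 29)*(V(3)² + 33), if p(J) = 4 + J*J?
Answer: -22479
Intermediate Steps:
p(J) = 4 + J²
V(g) = g + g² (V(g) = (g² + g) + 0 = (g + g²) + 0 = g + g²)
r = -98 (r = -2*(1 + 6*(4 + (-2)²)) = -2*(1 + 6*(4 + 4)) = -2*(1 + 6*8) = -2*(1 + 48) = -2*49 = -98)
(r - 29)*(V(3)² + 33) = (-98 - 29)*((3*(1 + 3))² + 33) = -127*((3*4)² + 33) = -127*(12² + 33) = -127*(144 + 33) = -127*177 = -22479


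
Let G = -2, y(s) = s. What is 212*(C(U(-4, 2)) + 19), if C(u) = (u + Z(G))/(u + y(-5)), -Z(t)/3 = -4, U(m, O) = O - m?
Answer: 7844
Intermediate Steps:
Z(t) = 12 (Z(t) = -3*(-4) = 12)
C(u) = (12 + u)/(-5 + u) (C(u) = (u + 12)/(u - 5) = (12 + u)/(-5 + u))
212*(C(U(-4, 2)) + 19) = 212*((12 + (2 - 1*(-4)))/(-5 + (2 - 1*(-4))) + 19) = 212*((12 + (2 + 4))/(-5 + (2 + 4)) + 19) = 212*((12 + 6)/(-5 + 6) + 19) = 212*(18/1 + 19) = 212*(1*18 + 19) = 212*(18 + 19) = 212*37 = 7844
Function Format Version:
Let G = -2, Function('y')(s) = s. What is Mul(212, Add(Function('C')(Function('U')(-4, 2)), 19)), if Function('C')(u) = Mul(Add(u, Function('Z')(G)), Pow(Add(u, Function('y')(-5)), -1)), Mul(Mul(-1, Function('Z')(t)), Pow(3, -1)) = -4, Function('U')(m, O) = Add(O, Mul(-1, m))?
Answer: 7844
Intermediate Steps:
Function('Z')(t) = 12 (Function('Z')(t) = Mul(-3, -4) = 12)
Function('C')(u) = Mul(Pow(Add(-5, u), -1), Add(12, u)) (Function('C')(u) = Mul(Add(u, 12), Pow(Add(u, -5), -1)) = Mul(Add(12, u), Pow(Add(-5, u), -1)) = Mul(Pow(Add(-5, u), -1), Add(12, u)))
Mul(212, Add(Function('C')(Function('U')(-4, 2)), 19)) = Mul(212, Add(Mul(Pow(Add(-5, Add(2, Mul(-1, -4))), -1), Add(12, Add(2, Mul(-1, -4)))), 19)) = Mul(212, Add(Mul(Pow(Add(-5, Add(2, 4)), -1), Add(12, Add(2, 4))), 19)) = Mul(212, Add(Mul(Pow(Add(-5, 6), -1), Add(12, 6)), 19)) = Mul(212, Add(Mul(Pow(1, -1), 18), 19)) = Mul(212, Add(Mul(1, 18), 19)) = Mul(212, Add(18, 19)) = Mul(212, 37) = 7844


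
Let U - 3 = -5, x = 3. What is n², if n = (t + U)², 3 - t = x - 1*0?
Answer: 16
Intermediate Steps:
U = -2 (U = 3 - 5 = -2)
t = 0 (t = 3 - (3 - 1*0) = 3 - (3 + 0) = 3 - 1*3 = 3 - 3 = 0)
n = 4 (n = (0 - 2)² = (-2)² = 4)
n² = 4² = 16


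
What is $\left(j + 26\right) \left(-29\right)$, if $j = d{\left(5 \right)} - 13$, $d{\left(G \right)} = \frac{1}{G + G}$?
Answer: $- \frac{3799}{10} \approx -379.9$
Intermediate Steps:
$d{\left(G \right)} = \frac{1}{2 G}$
$j = - \frac{129}{10}$ ($j = \frac{1}{2 \cdot 5} - 13 = \frac{1}{2} \cdot \frac{1}{5} - 13 = \frac{1}{10} - 13 = - \frac{129}{10} \approx -12.9$)
$\left(j + 26\right) \left(-29\right) = \left(- \frac{129}{10} + 26\right) \left(-29\right) = \frac{131}{10} \left(-29\right) = - \frac{3799}{10}$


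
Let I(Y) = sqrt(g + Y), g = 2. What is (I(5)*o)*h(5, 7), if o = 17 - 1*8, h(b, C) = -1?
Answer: -9*sqrt(7) ≈ -23.812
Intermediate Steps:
o = 9 (o = 17 - 8 = 9)
I(Y) = sqrt(2 + Y)
(I(5)*o)*h(5, 7) = (sqrt(2 + 5)*9)*(-1) = (sqrt(7)*9)*(-1) = (9*sqrt(7))*(-1) = -9*sqrt(7)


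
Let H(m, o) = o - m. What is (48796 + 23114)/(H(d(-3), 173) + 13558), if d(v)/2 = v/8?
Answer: 1880/359 ≈ 5.2368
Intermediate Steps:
d(v) = v/4 (d(v) = 2*(v/8) = v/4)
(48796 + 23114)/(H(d(-3), 173) + 13558) = (48796 + 23114)/((173 - (-3)/4) + 13558) = 71910/((173 - 1*(-¾)) + 13558) = 71910/((173 + ¾) + 13558) = 71910/(695/4 + 13558) = 71910/(54927/4) = 71910*(4/54927) = 1880/359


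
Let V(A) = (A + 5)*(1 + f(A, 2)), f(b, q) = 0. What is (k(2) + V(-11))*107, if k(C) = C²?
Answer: -214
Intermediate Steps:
V(A) = 5 + A (V(A) = (A + 5)*(1 + 0) = (5 + A)*1 = 5 + A)
(k(2) + V(-11))*107 = (2² + (5 - 11))*107 = (4 - 6)*107 = -2*107 = -214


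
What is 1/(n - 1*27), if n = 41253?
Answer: 1/41226 ≈ 2.4257e-5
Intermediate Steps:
1/(n - 1*27) = 1/(41253 - 1*27) = 1/(41253 - 27) = 1/41226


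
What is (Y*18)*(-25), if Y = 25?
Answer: -11250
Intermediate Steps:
(Y*18)*(-25) = (25*18)*(-25) = 450*(-25) = -11250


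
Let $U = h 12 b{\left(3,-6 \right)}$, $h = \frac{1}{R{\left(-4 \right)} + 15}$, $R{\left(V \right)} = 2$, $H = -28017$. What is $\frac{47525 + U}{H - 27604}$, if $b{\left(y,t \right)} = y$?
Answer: $- \frac{807961}{945557} \approx -0.85448$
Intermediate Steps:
$h = \frac{1}{17}$ ($h = \frac{1}{2 + 15} = \frac{1}{17} \approx 0.058824$)
$U = \frac{36}{17}$ ($U = \frac{1}{17} \cdot 12 \cdot 3 = \frac{12}{17} \cdot 3 = \frac{36}{17} \approx 2.1176$)
$\frac{47525 + U}{H - 27604} = \frac{47525 + \frac{36}{17}}{-28017 - 27604} = \frac{807961}{17 \left(-55621\right)} = \frac{807961}{17} \left(- \frac{1}{55621}\right) = - \frac{807961}{945557}$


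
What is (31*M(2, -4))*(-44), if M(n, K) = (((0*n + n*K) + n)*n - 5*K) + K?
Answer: -5456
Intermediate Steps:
M(n, K) = -4*K + n*(n + K*n) (M(n, K) = (((0 + K*n) + n)*n - 5*K) + K = ((K*n + n)*n - 5*K) + K = ((n + K*n)*n - 5*K) + K = (n*(n + K*n) - 5*K) + K = (-5*K + n*(n + K*n)) + K = -4*K + n*(n + K*n))
(31*M(2, -4))*(-44) = (31*(2**2 - 4*(-4) - 4*2**2))*(-44) = (31*(4 + 16 - 4*4))*(-44) = (31*(4 + 16 - 16))*(-44) = (31*4)*(-44) = 124*(-44) = -5456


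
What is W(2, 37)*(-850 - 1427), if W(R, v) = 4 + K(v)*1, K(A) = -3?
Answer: -2277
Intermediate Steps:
W(R, v) = 1 (W(R, v) = 4 - 3*1 = 4 - 3 = 1)
W(2, 37)*(-850 - 1427) = 1*(-850 - 1427) = 1*(-2277) = -2277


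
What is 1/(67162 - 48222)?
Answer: 1/18940 ≈ 5.2798e-5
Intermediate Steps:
1/(67162 - 48222) = 1/18940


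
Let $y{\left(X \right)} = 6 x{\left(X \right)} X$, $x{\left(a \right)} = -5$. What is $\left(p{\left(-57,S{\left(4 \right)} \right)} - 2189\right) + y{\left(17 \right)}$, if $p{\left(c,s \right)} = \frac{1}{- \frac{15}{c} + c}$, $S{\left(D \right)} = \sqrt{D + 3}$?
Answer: $- \frac{2909541}{1078} \approx -2699.0$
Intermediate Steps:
$S{\left(D \right)} = \sqrt{3 + D}$
$p{\left(c,s \right)} = \frac{1}{c - \frac{15}{c}}$
$y{\left(X \right)} = - 30 X$ ($y{\left(X \right)} = 6 \left(-5\right) X = - 30 X$)
$\left(p{\left(-57,S{\left(4 \right)} \right)} - 2189\right) + y{\left(17 \right)} = \left(- \frac{57}{-15 + \left(-57\right)^{2}} - 2189\right) - 510 = \left(- \frac{57}{-15 + 3249} - 2189\right) - 510 = \left(- \frac{57}{3234} - 2189\right) - 510 = \left(\left(-57\right) \frac{1}{3234} - 2189\right) - 510 = \left(- \frac{19}{1078} - 2189\right) - 510 = - \frac{2359761}{1078} - 510 = - \frac{2909541}{1078}$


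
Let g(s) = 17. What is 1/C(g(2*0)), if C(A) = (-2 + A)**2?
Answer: 1/225 ≈ 0.0044444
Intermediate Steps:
1/C(g(2*0)) = 1/((-2 + 17)**2) = 1/(15**2) = 1/225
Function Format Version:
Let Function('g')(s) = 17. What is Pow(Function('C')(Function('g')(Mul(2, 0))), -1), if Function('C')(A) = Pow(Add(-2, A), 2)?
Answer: Rational(1, 225) ≈ 0.0044444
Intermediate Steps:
Pow(Function('C')(Function('g')(Mul(2, 0))), -1) = Pow(Pow(Add(-2, 17), 2), -1) = Pow(Pow(15, 2), -1) = Pow(225, -1) = Rational(1, 225)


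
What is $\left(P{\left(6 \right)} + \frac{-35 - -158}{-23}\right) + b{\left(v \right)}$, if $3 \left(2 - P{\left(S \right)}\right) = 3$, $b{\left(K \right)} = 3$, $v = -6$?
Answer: $- \frac{31}{23} \approx -1.3478$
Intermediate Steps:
$P{\left(S \right)} = 1$ ($P{\left(S \right)} = 2 - 1 = 1$)
$\left(P{\left(6 \right)} + \frac{-35 - -158}{-23}\right) + b{\left(v \right)} = \left(1 + \frac{-35 - -158}{-23}\right) + 3 = \left(1 + \left(-35 + 158\right) \left(- \frac{1}{23}\right)\right) + 3 = \left(1 + 123 \left(- \frac{1}{23}\right)\right) + 3 = \left(1 - \frac{123}{23}\right) + 3 = - \frac{100}{23} + 3 = - \frac{31}{23}$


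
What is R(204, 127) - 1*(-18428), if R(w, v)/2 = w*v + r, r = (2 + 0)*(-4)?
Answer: 70228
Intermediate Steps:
r = -8 (r = 2*(-4) = -8)
R(w, v) = -16 + 2*v*w (R(w, v) = 2*(w*v - 8) = 2*(v*w - 8) = 2*(-8 + v*w) = -16 + 2*v*w)
R(204, 127) - 1*(-18428) = (-16 + 2*127*204) - 1*(-18428) = (-16 + 51816) + 18428 = 51800 + 18428 = 70228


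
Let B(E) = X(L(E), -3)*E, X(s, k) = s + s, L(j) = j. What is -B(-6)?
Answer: -72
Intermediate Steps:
X(s, k) = 2*s
B(E) = 2*E² (B(E) = (2*E)*E = 2*E²)
-B(-6) = -2*(-6)² = -2*36 = -1*72 = -72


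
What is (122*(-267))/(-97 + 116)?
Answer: -32574/19 ≈ -1714.4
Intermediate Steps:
(122*(-267))/(-97 + 116) = -32574/19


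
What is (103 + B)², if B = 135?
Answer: 56644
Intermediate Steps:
(103 + B)² = (103 + 135)² = 238² = 56644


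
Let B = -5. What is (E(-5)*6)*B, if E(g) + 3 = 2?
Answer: 30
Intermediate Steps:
E(g) = -1 (E(g) = -3 + 2 = -1)
(E(-5)*6)*B = -1*6*(-5) = -6*(-5) = 30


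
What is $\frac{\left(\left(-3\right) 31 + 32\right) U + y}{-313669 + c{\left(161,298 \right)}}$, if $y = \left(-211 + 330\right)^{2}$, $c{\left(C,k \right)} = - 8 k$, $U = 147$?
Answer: $- \frac{5194}{316053} \approx -0.016434$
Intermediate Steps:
$y = 14161$ ($y = 119^{2} = 14161$)
$\frac{\left(\left(-3\right) 31 + 32\right) U + y}{-313669 + c{\left(161,298 \right)}} = \frac{\left(\left(-3\right) 31 + 32\right) 147 + 14161}{-313669 - 2384} = \frac{\left(-93 + 32\right) 147 + 14161}{-313669 - 2384} = \frac{\left(-61\right) 147 + 14161}{-316053} = \left(-8967 + 14161\right) \left(- \frac{1}{316053}\right) = 5194 \left(- \frac{1}{316053}\right) = - \frac{5194}{316053}$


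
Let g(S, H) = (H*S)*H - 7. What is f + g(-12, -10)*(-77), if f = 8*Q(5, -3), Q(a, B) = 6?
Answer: 92987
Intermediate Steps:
g(S, H) = -7 + S*H**2 (g(S, H) = S*H**2 - 7 = -7 + S*H**2)
f = 48 (f = 8*6 = 48)
f + g(-12, -10)*(-77) = 48 + (-7 - 12*(-10)**2)*(-77) = 48 + (-7 - 12*100)*(-77) = 48 + (-7 - 1200)*(-77) = 48 - 1207*(-77) = 48 + 92939 = 92987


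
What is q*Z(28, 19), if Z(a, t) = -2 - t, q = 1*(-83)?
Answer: 1743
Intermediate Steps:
q = -83
q*Z(28, 19) = -83*(-2 - 1*19) = -83*(-2 - 19) = -83*(-21) = 1743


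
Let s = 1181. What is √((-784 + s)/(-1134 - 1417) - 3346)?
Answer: I*√21775445693/2551 ≈ 57.846*I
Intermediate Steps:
√((-784 + s)/(-1134 - 1417) - 3346) = √((-784 + 1181)/(-1134 - 1417) - 3346) = √(397/(-2551) - 3346) = √(397*(-1/2551) - 3346) = √(-397/2551 - 3346) = √(-8536043/2551) = I*√21775445693/2551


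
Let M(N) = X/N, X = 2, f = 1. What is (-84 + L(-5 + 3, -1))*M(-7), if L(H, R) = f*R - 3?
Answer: 176/7 ≈ 25.143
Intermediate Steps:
M(N) = 2/N
L(H, R) = -3 + R (L(H, R) = 1*R - 3 = R - 3 = -3 + R)
(-84 + L(-5 + 3, -1))*M(-7) = (-84 + (-3 - 1))*(2/(-7)) = (-84 - 4)*(2*(-1/7)) = -88*(-2/7) = 176/7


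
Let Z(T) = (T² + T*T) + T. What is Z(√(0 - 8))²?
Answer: 248 - 64*I*√2 ≈ 248.0 - 90.51*I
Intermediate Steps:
Z(T) = T + 2*T² (Z(T) = (T² + T²) + T = 2*T² + T = T + 2*T²)
Z(√(0 - 8))² = (√(0 - 8)*(1 + 2*√(0 - 8)))² = (√(-8)*(1 + 2*√(-8)))² = ((2*I*√2)*(1 + 2*(2*I*√2)))² = ((2*I*√2)*(1 + 4*I*√2))² = (2*I*√2*(1 + 4*I*√2))² = -8*(1 + 4*I*√2)²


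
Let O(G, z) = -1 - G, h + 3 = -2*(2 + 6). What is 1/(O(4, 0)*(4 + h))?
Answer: 1/75 ≈ 0.013333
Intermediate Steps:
h = -19 (h = -3 - 2*(2 + 6) = -3 - 2*8 = -3 - 16 = -19)
1/(O(4, 0)*(4 + h)) = 1/((-1 - 1*4)*(4 - 19)) = 1/((-1 - 4)*(-15)) = 1/(-5*(-15)) = 1/75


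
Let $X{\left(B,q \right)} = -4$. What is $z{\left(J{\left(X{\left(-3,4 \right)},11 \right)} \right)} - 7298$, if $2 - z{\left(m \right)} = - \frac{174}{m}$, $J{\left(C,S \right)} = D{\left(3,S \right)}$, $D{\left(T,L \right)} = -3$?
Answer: $-7354$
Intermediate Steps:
$J{\left(C,S \right)} = -3$
$z{\left(m \right)} = 2 + \frac{174}{m}$ ($z{\left(m \right)} = 2 - - \frac{174}{m} = 2 + \frac{174}{m}$)
$z{\left(J{\left(X{\left(-3,4 \right)},11 \right)} \right)} - 7298 = \left(2 + \frac{174}{-3}\right) - 7298 = \left(2 + 174 \left(- \frac{1}{3}\right)\right) - 7298 = \left(2 - 58\right) - 7298 = -56 - 7298 = -7354$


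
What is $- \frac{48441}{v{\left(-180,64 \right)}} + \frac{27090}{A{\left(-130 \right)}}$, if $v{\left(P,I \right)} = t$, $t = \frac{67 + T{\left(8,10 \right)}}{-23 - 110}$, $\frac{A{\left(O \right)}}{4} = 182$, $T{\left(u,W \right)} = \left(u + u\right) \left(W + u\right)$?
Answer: $\frac{335704881}{18460} \approx 18186.0$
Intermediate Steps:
$T{\left(u,W \right)} = 2 u \left(W + u\right)$
$A{\left(O \right)} = 728$ ($A{\left(O \right)} = 4 \cdot 182 = 728$)
$t = - \frac{355}{133}$ ($t = \frac{67 + 2 \cdot 8 \left(10 + 8\right)}{-23 - 110} = \frac{67 + 2 \cdot 8 \cdot 18}{-133} = \left(67 + 288\right) \left(- \frac{1}{133}\right) = 355 \left(- \frac{1}{133}\right) = - \frac{355}{133} \approx -2.6692$)
$v{\left(P,I \right)} = - \frac{355}{133}$
$- \frac{48441}{v{\left(-180,64 \right)}} + \frac{27090}{A{\left(-130 \right)}} = - \frac{48441}{- \frac{355}{133}} + \frac{27090}{728} = \left(-48441\right) \left(- \frac{133}{355}\right) + 27090 \cdot \frac{1}{728} = \frac{6442653}{355} + \frac{1935}{52} = \frac{335704881}{18460}$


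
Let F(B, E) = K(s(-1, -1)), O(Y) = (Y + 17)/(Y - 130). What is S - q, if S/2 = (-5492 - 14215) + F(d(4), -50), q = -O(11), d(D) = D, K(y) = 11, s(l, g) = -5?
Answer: -669668/17 ≈ -39392.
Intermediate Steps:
O(Y) = (17 + Y)/(-130 + Y)
F(B, E) = 11
q = 4/17 (q = -(17 + 11)/(-130 + 11) = -28/(-119) = -(-1)*28/119 = -1*(-4/17) = 4/17 ≈ 0.23529)
S = -39392 (S = 2*((-5492 - 14215) + 11) = 2*(-19707 + 11) = 2*(-19696) = -39392)
S - q = -39392 - 1*4/17 = -39392 - 4/17 = -669668/17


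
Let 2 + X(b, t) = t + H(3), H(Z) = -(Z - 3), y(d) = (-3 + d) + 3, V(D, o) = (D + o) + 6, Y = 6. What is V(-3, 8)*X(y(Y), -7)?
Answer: -99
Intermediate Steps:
V(D, o) = 6 + D + o
y(d) = d
H(Z) = 3 - Z (H(Z) = -(-3 + Z) = 3 - Z)
X(b, t) = -2 + t (X(b, t) = -2 + (t + (3 - 1*3)) = -2 + (t + (3 - 3)) = -2 + (t + 0) = -2 + t)
V(-3, 8)*X(y(Y), -7) = (6 - 3 + 8)*(-2 - 7) = 11*(-9) = -99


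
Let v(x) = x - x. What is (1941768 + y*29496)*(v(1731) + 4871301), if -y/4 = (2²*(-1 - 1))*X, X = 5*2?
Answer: 55437782574888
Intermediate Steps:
X = 10
y = 320 (y = -4*2²*(-1 - 1)*10 = -4*4*(-2)*10 = -(-32)*10 = -4*(-80) = 320)
v(x) = 0
(1941768 + y*29496)*(v(1731) + 4871301) = (1941768 + 320*29496)*(0 + 4871301) = (1941768 + 9438720)*4871301 = 11380488*4871301 = 55437782574888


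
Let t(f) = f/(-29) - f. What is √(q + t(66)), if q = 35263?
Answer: √29598763/29 ≈ 187.60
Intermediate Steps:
t(f) = -30*f/29 (t(f) = f*(-1/29) - f = -f/29 - f = -30*f/29)
√(q + t(66)) = √(35263 - 30/29*66) = √(35263 - 1980/29) = √(1020647/29) = √29598763/29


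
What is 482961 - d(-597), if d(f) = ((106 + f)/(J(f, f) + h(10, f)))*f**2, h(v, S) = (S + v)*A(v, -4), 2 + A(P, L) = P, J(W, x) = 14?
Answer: 2086226583/4682 ≈ 4.4558e+5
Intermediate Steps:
A(P, L) = -2 + P
h(v, S) = (-2 + v)*(S + v) (h(v, S) = (S + v)*(-2 + v) = (-2 + v)*(S + v))
d(f) = f**2*(106 + f)/(94 + 8*f) (d(f) = ((106 + f)/(14 + (-2 + 10)*(f + 10)))*f**2 = ((106 + f)/(14 + 8*(10 + f)))*f**2 = ((106 + f)/(14 + (80 + 8*f)))*f**2 = ((106 + f)/(94 + 8*f))*f**2 = f**2*(106 + f)/(94 + 8*f))
482961 - d(-597) = 482961 - (-597)**2*(106 - 597)/(2*(47 + 4*(-597))) = 482961 - 356409*(-491)/(2*(47 - 2388)) = 482961 - 356409*(-491)/(2*(-2341)) = 482961 - 356409*(-1)*(-491)/(2*2341) = 482961 - 1*174996819/4682 = 482961 - 174996819/4682 = 2086226583/4682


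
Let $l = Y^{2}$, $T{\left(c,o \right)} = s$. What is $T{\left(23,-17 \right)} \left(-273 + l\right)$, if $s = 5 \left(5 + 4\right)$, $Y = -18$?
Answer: $2295$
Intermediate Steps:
$s = 45$ ($s = 5 \cdot 9 = 45$)
$T{\left(c,o \right)} = 45$
$l = 324$ ($l = \left(-18\right)^{2} = 324$)
$T{\left(23,-17 \right)} \left(-273 + l\right) = 45 \left(-273 + 324\right) = 45 \cdot 51 = 2295$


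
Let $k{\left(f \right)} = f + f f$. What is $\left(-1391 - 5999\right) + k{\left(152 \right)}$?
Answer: $15866$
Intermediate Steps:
$k{\left(f \right)} = f + f^{2}$
$\left(-1391 - 5999\right) + k{\left(152 \right)} = \left(-1391 - 5999\right) + 152 \left(1 + 152\right) = -7390 + 152 \cdot 153 = -7390 + 23256 = 15866$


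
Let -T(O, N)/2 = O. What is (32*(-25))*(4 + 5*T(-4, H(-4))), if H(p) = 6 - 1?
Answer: -35200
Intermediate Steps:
H(p) = 5
T(O, N) = -2*O
(32*(-25))*(4 + 5*T(-4, H(-4))) = (32*(-25))*(4 + 5*(-2*(-4))) = -800*(4 + 5*8) = -800*(4 + 40) = -800*44 = -35200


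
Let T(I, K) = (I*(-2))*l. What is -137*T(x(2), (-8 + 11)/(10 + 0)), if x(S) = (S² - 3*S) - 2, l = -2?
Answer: 2192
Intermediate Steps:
x(S) = -2 + S² - 3*S
T(I, K) = 4*I (T(I, K) = (I*(-2))*(-2) = -2*I*(-2) = 4*I)
-137*T(x(2), (-8 + 11)/(10 + 0)) = -548*(-2 + 2² - 3*2) = -548*(-2 + 4 - 6) = -548*(-4) = -137*(-16) = 2192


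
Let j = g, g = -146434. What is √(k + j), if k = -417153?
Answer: I*√563587 ≈ 750.72*I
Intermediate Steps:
j = -146434
√(k + j) = √(-417153 - 146434) = √(-563587) = I*√563587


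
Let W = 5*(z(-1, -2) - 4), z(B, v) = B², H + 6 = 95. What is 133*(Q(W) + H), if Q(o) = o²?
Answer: 41762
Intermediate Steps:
H = 89 (H = -6 + 95 = 89)
W = -15 (W = 5*((-1)² - 4) = 5*(1 - 4) = 5*(-3) = -15)
133*(Q(W) + H) = 133*((-15)² + 89) = 133*(225 + 89) = 133*314 = 41762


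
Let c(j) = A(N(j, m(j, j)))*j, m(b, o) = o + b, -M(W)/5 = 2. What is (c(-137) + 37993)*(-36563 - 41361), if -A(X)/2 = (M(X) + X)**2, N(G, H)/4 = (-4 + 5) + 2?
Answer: -3045971236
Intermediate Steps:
M(W) = -10 (M(W) = -5*2 = -10)
m(b, o) = b + o
N(G, H) = 12 (N(G, H) = 4*((-4 + 5) + 2) = 4*(1 + 2) = 4*3 = 12)
A(X) = -2*(-10 + X)**2
c(j) = -8*j (c(j) = (-2*(-10 + 12)**2)*j = (-2*2**2)*j = (-2*4)*j = -8*j)
(c(-137) + 37993)*(-36563 - 41361) = (-8*(-137) + 37993)*(-36563 - 41361) = (1096 + 37993)*(-77924) = 39089*(-77924) = -3045971236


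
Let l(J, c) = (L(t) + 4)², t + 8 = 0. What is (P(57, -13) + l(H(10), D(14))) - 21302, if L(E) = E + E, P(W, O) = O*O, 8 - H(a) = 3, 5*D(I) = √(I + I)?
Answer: -20989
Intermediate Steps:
t = -8 (t = -8 + 0 = -8)
D(I) = √2*√I/5 (D(I) = √(I + I)/5 = √(2*I)/5 = (√2*√I)/5 = √2*√I/5)
H(a) = 5 (H(a) = 8 - 1*3 = 8 - 3 = 5)
P(W, O) = O²
L(E) = 2*E
l(J, c) = 144 (l(J, c) = (2*(-8) + 4)² = (-16 + 4)² = (-12)² = 144)
(P(57, -13) + l(H(10), D(14))) - 21302 = ((-13)² + 144) - 21302 = (169 + 144) - 21302 = 313 - 21302 = -20989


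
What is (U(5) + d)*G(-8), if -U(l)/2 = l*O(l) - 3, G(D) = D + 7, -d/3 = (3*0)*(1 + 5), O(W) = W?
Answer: 44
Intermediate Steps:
d = 0 (d = -3*3*0*(1 + 5) = -0*6 = -3*0 = 0)
G(D) = 7 + D
U(l) = 6 - 2*l² (U(l) = -2*(l*l - 3) = -2*(l² - 3) = -2*(-3 + l²) = 6 - 2*l²)
(U(5) + d)*G(-8) = ((6 - 2*5²) + 0)*(7 - 8) = ((6 - 2*25) + 0)*(-1) = ((6 - 50) + 0)*(-1) = (-44 + 0)*(-1) = -44*(-1) = 44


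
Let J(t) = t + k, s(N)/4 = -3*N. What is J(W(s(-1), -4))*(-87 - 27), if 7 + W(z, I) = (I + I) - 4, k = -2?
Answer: 2394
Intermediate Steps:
s(N) = -12*N (s(N) = 4*(-3*N) = -12*N)
W(z, I) = -11 + 2*I (W(z, I) = -7 + ((I + I) - 4) = -7 + (2*I - 4) = -7 + (-4 + 2*I) = -11 + 2*I)
J(t) = -2 + t (J(t) = t - 2 = -2 + t)
J(W(s(-1), -4))*(-87 - 27) = (-2 + (-11 + 2*(-4)))*(-87 - 27) = (-2 + (-11 - 8))*(-114) = (-2 - 19)*(-114) = -21*(-114) = 2394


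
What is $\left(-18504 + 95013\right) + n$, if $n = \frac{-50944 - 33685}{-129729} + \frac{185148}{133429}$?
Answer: $\frac{1324376319210902}{17309610741} \approx 76511.0$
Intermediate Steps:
$n = \frac{35311027733}{17309610741}$ ($n = \left(-84629\right) \left(- \frac{1}{129729}\right) + 185148 \cdot \frac{1}{133429} = \frac{84629}{129729} + \frac{185148}{133429} = \frac{35311027733}{17309610741} \approx 2.04$)
$\left(-18504 + 95013\right) + n = \left(-18504 + 95013\right) + \frac{35311027733}{17309610741} = 76509 + \frac{35311027733}{17309610741} = \frac{1324376319210902}{17309610741}$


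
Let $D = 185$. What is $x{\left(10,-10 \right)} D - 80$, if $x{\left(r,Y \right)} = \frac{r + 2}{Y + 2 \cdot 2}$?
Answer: $-450$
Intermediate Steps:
$x{\left(r,Y \right)} = \frac{2 + r}{4 + Y}$ ($x{\left(r,Y \right)} = \frac{2 + r}{Y + 4} = \frac{2 + r}{4 + Y}$)
$x{\left(10,-10 \right)} D - 80 = \frac{2 + 10}{4 - 10} \cdot 185 - 80 = \frac{1}{-6} \cdot 12 \cdot 185 - 80 = \left(- \frac{1}{6}\right) 12 \cdot 185 - 80 = \left(-2\right) 185 - 80 = -370 - 80 = -450$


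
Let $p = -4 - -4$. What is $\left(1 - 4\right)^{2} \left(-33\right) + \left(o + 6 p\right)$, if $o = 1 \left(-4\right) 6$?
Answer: $-321$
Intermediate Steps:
$o = -24$ ($o = \left(-4\right) 6 = -24$)
$p = 0$ ($p = -4 + 4 = 0$)
$\left(1 - 4\right)^{2} \left(-33\right) + \left(o + 6 p\right) = \left(1 - 4\right)^{2} \left(-33\right) + \left(-24 + 6 \cdot 0\right) = \left(-3\right)^{2} \left(-33\right) + \left(-24 + 0\right) = 9 \left(-33\right) - 24 = -297 - 24 = -321$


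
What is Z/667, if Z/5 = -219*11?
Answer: -12045/667 ≈ -18.058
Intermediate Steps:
Z = -12045 (Z = 5*(-219*11) = 5*(-2409) = -12045)
Z/667 = -12045/667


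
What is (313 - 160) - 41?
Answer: 112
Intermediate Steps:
(313 - 160) - 41 = 153 - 41 = 112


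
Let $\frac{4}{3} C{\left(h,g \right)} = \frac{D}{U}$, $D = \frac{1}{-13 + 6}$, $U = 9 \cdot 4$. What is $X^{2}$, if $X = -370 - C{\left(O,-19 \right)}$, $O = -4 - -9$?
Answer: $\frac{15455213761}{112896} \approx 1.369 \cdot 10^{5}$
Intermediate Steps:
$U = 36$
$D = - \frac{1}{7}$ ($D = \frac{1}{-7} = - \frac{1}{7} \approx -0.14286$)
$O = 5$ ($O = -4 + 9 = 5$)
$C{\left(h,g \right)} = - \frac{1}{336}$ ($C{\left(h,g \right)} = \frac{3 \left(- \frac{1}{7 \cdot 36}\right)}{4} = \frac{3 \left(\left(- \frac{1}{7}\right) \frac{1}{36}\right)}{4} = \frac{3}{4} \left(- \frac{1}{252}\right) = - \frac{1}{336}$)
$X = - \frac{124319}{336}$ ($X = -370 - - \frac{1}{336} = -370 + \frac{1}{336} = - \frac{124319}{336} \approx -370.0$)
$X^{2} = \left(- \frac{124319}{336}\right)^{2} = \frac{15455213761}{112896}$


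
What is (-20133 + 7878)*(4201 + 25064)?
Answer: -358642575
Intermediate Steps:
(-20133 + 7878)*(4201 + 25064) = -12255*29265 = -358642575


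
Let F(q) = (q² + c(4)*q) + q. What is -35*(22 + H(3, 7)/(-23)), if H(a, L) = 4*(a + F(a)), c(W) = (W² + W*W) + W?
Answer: -490/23 ≈ -21.304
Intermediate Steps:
c(W) = W + 2*W² (c(W) = (W² + W²) + W = 2*W² + W = W + 2*W²)
F(q) = q² + 37*q (F(q) = (q² + (4*(1 + 2*4))*q) + q = (q² + (4*(1 + 8))*q) + q = (q² + (4*9)*q) + q = (q² + 36*q) + q = q² + 37*q)
H(a, L) = 4*a + 4*a*(37 + a) (H(a, L) = 4*(a + a*(37 + a)) = 4*a + 4*a*(37 + a))
-35*(22 + H(3, 7)/(-23)) = -35*(22 + (4*3*(38 + 3))/(-23)) = -35*(22 + (4*3*41)*(-1/23)) = -35*(22 + 492*(-1/23)) = -35*(22 - 492/23) = -35*14/23 = -490/23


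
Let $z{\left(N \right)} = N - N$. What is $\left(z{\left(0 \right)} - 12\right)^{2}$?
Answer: $144$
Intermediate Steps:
$z{\left(N \right)} = 0$
$\left(z{\left(0 \right)} - 12\right)^{2} = \left(0 - 12\right)^{2} = \left(-12\right)^{2} = 144$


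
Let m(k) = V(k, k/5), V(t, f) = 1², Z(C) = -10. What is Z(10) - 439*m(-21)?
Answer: -449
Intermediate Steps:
V(t, f) = 1
m(k) = 1
Z(10) - 439*m(-21) = -10 - 439*1 = -10 - 439 = -449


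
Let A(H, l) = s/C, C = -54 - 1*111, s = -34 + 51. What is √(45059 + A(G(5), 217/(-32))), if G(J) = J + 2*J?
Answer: √1226728470/165 ≈ 212.27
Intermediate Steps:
s = 17
C = -165 (C = -54 - 111 = -165)
G(J) = 3*J
A(H, l) = -17/165 (A(H, l) = 17/(-165) = 17*(-1/165) = -17/165)
√(45059 + A(G(5), 217/(-32))) = √(45059 - 17/165) = √(7434718/165) = √1226728470/165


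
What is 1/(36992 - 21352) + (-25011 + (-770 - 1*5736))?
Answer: -492925879/15640 ≈ -31517.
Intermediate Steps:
1/(36992 - 21352) + (-25011 + (-770 - 1*5736)) = 1/15640 + (-25011 + (-770 - 5736)) = 1/15640 + (-25011 - 6506) = 1/15640 - 31517 = -492925879/15640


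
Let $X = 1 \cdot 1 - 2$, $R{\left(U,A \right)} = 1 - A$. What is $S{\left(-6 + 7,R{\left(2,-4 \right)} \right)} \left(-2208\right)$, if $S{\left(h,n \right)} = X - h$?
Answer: $4416$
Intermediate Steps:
$X = -1$ ($X = 1 - 2 = -1$)
$S{\left(h,n \right)} = -1 - h$
$S{\left(-6 + 7,R{\left(2,-4 \right)} \right)} \left(-2208\right) = \left(-1 - \left(-6 + 7\right)\right) \left(-2208\right) = \left(-1 - 1\right) \left(-2208\right) = \left(-2\right) \left(-2208\right) = 4416$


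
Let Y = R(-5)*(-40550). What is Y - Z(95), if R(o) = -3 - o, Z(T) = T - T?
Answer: -81100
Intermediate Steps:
Z(T) = 0
Y = -81100 (Y = (-3 - 1*(-5))*(-40550) = (-3 + 5)*(-40550) = 2*(-40550) = -81100)
Y - Z(95) = -81100 - 1*0 = -81100 + 0 = -81100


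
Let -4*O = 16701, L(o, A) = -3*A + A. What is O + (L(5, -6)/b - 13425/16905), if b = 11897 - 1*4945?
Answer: -16359445721/3917452 ≈ -4176.0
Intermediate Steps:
b = 6952 (b = 11897 - 4945 = 6952)
L(o, A) = -2*A
O = -16701/4 (O = -1/4*16701 = -16701/4 ≈ -4175.3)
O + (L(5, -6)/b - 13425/16905) = -16701/4 + (-2*(-6)/6952 - 13425/16905) = -16701/4 + (12*(1/6952) - 13425*1/16905) = -16701/4 + (3/1738 - 895/1127) = -16701/4 - 1552129/1958726 = -16359445721/3917452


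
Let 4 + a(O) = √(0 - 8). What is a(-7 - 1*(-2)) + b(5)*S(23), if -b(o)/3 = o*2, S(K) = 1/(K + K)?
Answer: -107/23 + 2*I*√2 ≈ -4.6522 + 2.8284*I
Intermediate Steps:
S(K) = 1/(2*K)
a(O) = -4 + 2*I*√2 (a(O) = -4 + √(0 - 8) = -4 + √(-8) = -4 + 2*I*√2)
b(o) = -6*o (b(o) = -3*o*2 = -6*o)
a(-7 - 1*(-2)) + b(5)*S(23) = (-4 + 2*I*√2) + (-6*5)*((½)/23) = (-4 + 2*I*√2) - 15/23 = -107/23 + 2*I*√2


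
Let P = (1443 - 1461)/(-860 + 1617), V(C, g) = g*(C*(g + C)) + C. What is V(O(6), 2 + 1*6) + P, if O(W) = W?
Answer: 513228/757 ≈ 677.98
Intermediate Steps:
V(C, g) = C + C*g*(C + g) (V(C, g) = g*(C*(C + g)) + C = C*g*(C + g) + C = C + C*g*(C + g))
P = -18/757 ≈ -0.023778
V(O(6), 2 + 1*6) + P = 6*(1 + (2 + 1*6)**2 + 6*(2 + 1*6)) - 18/757 = 6*(1 + (2 + 6)**2 + 6*(2 + 6)) - 18/757 = 6*(1 + 8**2 + 6*8) - 18/757 = 6*(1 + 64 + 48) - 18/757 = 6*113 - 18/757 = 678 - 18/757 = 513228/757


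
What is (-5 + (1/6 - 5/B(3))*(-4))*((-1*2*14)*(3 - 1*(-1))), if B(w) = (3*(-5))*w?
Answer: 6160/9 ≈ 684.44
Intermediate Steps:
B(w) = -15*w
(-5 + (1/6 - 5/B(3))*(-4))*((-1*2*14)*(3 - 1*(-1))) = (-5 + (1/6 - 5/((-15*3)))*(-4))*((-1*2*14)*(3 - 1*(-1))) = (-5 + (1*(⅙) - 5/(-45))*(-4))*((-2*14)*(3 + 1)) = (-5 + (⅙ - 5*(-1/45))*(-4))*(-28*4) = (-5 + (⅙ + ⅑)*(-4))*(-112) = (-5 + (5/18)*(-4))*(-112) = (-5 - 10/9)*(-112) = -55/9*(-112) = 6160/9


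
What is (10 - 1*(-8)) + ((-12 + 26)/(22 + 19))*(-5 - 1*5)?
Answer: 598/41 ≈ 14.585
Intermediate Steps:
(10 - 1*(-8)) + ((-12 + 26)/(22 + 19))*(-5 - 1*5) = (10 + 8) + (14/41)*(-5 - 5) = 18 + (14*(1/41))*(-10) = 18 + (14/41)*(-10) = 18 - 140/41 = 598/41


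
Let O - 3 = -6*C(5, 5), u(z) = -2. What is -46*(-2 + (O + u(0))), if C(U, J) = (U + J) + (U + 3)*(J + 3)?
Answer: 20470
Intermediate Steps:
C(U, J) = J + U + (3 + J)*(3 + U) (C(U, J) = (J + U) + (3 + U)*(3 + J) = (J + U) + (3 + J)*(3 + U) = J + U + (3 + J)*(3 + U))
O = -441 (O = 3 - 6*(9 + 4*5 + 4*5 + 5*5) = 3 - 6*(9 + 20 + 20 + 25) = 3 - 6*74 = 3 - 444 = -441)
-46*(-2 + (O + u(0))) = -46*(-2 + (-441 - 2)) = -46*(-2 - 443) = -46*(-445) = 20470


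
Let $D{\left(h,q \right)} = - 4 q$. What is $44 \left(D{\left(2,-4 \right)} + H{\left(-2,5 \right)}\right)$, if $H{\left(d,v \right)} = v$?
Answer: $924$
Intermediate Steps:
$44 \left(D{\left(2,-4 \right)} + H{\left(-2,5 \right)}\right) = 44 \left(\left(-4\right) \left(-4\right) + 5\right) = 44 \left(16 + 5\right) = 44 \cdot 21 = 924$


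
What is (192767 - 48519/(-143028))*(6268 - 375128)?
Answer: -282496830649325/3973 ≈ -7.1104e+10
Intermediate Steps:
(192767 - 48519/(-143028))*(6268 - 375128) = (192767 - 48519*(-1/143028))*(-368860) = (192767 + 5391/15892)*(-368860) = (3063458555/15892)*(-368860) = -282496830649325/3973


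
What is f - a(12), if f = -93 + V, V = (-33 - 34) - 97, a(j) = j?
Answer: -269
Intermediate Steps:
V = -164 (V = -67 - 97 = -164)
f = -257 (f = -93 - 164 = -257)
f - a(12) = -257 - 1*12 = -257 - 12 = -269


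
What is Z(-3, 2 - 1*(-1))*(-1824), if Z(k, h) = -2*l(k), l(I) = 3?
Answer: 10944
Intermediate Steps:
Z(k, h) = -6 (Z(k, h) = -2*3 = -6)
Z(-3, 2 - 1*(-1))*(-1824) = -6*(-1824) = 10944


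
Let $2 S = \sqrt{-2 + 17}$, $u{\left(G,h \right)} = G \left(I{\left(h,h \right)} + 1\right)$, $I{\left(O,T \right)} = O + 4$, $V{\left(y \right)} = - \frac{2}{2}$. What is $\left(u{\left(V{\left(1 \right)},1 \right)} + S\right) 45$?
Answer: $-270 + \frac{45 \sqrt{15}}{2} \approx -182.86$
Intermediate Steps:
$V{\left(y \right)} = -1$ ($V{\left(y \right)} = \left(-2\right) \frac{1}{2} = -1$)
$I{\left(O,T \right)} = 4 + O$
$u{\left(G,h \right)} = G \left(5 + h\right)$ ($u{\left(G,h \right)} = G \left(\left(4 + h\right) + 1\right) = G \left(5 + h\right)$)
$S = \frac{\sqrt{15}}{2}$ ($S = \frac{\sqrt{-2 + 17}}{2} = \frac{\sqrt{15}}{2} \approx 1.9365$)
$\left(u{\left(V{\left(1 \right)},1 \right)} + S\right) 45 = \left(- (5 + 1) + \frac{\sqrt{15}}{2}\right) 45 = \left(\left(-1\right) 6 + \frac{\sqrt{15}}{2}\right) 45 = \left(-6 + \frac{\sqrt{15}}{2}\right) 45 = -270 + \frac{45 \sqrt{15}}{2}$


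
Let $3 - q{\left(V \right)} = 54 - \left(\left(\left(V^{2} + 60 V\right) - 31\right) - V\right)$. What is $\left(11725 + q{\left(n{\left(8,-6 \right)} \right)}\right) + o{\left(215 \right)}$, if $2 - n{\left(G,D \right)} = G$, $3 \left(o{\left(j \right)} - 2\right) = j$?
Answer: $\frac{34196}{3} \approx 11399.0$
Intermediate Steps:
$o{\left(j \right)} = 2 + \frac{j}{3}$
$n{\left(G,D \right)} = 2 - G$
$q{\left(V \right)} = -82 + V^{2} + 59 V$ ($q{\left(V \right)} = 3 - \left(54 - \left(\left(\left(V^{2} + 60 V\right) - 31\right) - V\right)\right) = 3 - \left(54 - \left(\left(-31 + V^{2} + 60 V\right) - V\right)\right) = 3 - \left(54 - \left(-31 + V^{2} + 59 V\right)\right) = 3 - \left(85 - V^{2} - 59 V\right) = 3 + \left(-85 + V^{2} + 59 V\right) = -82 + V^{2} + 59 V$)
$\left(11725 + q{\left(n{\left(8,-6 \right)} \right)}\right) + o{\left(215 \right)} = \left(11725 + \left(-82 + \left(2 - 8\right)^{2} + 59 \left(2 - 8\right)\right)\right) + \left(2 + \frac{1}{3} \cdot 215\right) = \left(11725 + \left(-82 + \left(2 - 8\right)^{2} + 59 \left(2 - 8\right)\right)\right) + \left(2 + \frac{215}{3}\right) = \left(11725 + \left(-82 + \left(-6\right)^{2} + 59 \left(-6\right)\right)\right) + \frac{221}{3} = \left(11725 - 400\right) + \frac{221}{3} = 11325 + \frac{221}{3} = \frac{34196}{3}$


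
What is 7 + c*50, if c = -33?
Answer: -1643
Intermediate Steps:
7 + c*50 = 7 - 33*50 = 7 - 1650 = -1643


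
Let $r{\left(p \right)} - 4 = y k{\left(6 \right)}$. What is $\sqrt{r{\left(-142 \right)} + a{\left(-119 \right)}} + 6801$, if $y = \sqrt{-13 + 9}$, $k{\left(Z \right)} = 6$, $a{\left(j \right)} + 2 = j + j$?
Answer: $6801 + 2 \sqrt{-59 + 3 i} \approx 6801.4 + 15.367 i$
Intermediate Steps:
$a{\left(j \right)} = -2 + 2 j$ ($a{\left(j \right)} = -2 + \left(j + j\right) = -2 + 2 j$)
$y = 2 i$ ($y = \sqrt{-4} = 2 i \approx 2.0 i$)
$r{\left(p \right)} = 4 + 12 i$ ($r{\left(p \right)} = 4 + 2 i 6 = 4 + 12 i$)
$\sqrt{r{\left(-142 \right)} + a{\left(-119 \right)}} + 6801 = \sqrt{\left(4 + 12 i\right) + \left(-2 + 2 \left(-119\right)\right)} + 6801 = \sqrt{\left(4 + 12 i\right) - 240} + 6801 = \sqrt{-236 + 12 i} + 6801 = 6801 + \sqrt{-236 + 12 i}$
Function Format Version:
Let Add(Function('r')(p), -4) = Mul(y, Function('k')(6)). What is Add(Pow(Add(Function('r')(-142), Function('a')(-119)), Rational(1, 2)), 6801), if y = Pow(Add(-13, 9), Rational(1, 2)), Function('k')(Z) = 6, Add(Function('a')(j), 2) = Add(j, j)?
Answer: Add(6801, Mul(2, Pow(Add(-59, Mul(3, I)), Rational(1, 2)))) ≈ Add(6801.4, Mul(15.367, I))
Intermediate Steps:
Function('a')(j) = Add(-2, Mul(2, j)) (Function('a')(j) = Add(-2, Add(j, j)) = Add(-2, Mul(2, j)))
y = Mul(2, I) (y = Pow(-4, Rational(1, 2)) = Mul(2, I) ≈ Mul(2.0000, I))
Function('r')(p) = Add(4, Mul(12, I)) (Function('r')(p) = Add(4, Mul(Mul(2, I), 6)) = Add(4, Mul(12, I)))
Add(Pow(Add(Function('r')(-142), Function('a')(-119)), Rational(1, 2)), 6801) = Add(Pow(Add(Add(4, Mul(12, I)), Add(-2, Mul(2, -119))), Rational(1, 2)), 6801) = Add(Pow(Add(Add(4, Mul(12, I)), Add(-2, -238)), Rational(1, 2)), 6801) = Add(Pow(Add(Add(4, Mul(12, I)), -240), Rational(1, 2)), 6801) = Add(Pow(Add(-236, Mul(12, I)), Rational(1, 2)), 6801) = Add(6801, Pow(Add(-236, Mul(12, I)), Rational(1, 2)))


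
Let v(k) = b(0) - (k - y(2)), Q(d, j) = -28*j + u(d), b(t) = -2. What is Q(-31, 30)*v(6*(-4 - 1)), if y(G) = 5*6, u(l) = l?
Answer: -50518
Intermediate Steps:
Q(d, j) = d - 28*j (Q(d, j) = -28*j + d = d - 28*j)
y(G) = 30
v(k) = 28 - k (v(k) = -2 - (k - 1*30) = -2 - (k - 30) = -2 - (-30 + k) = -2 + (30 - k) = 28 - k)
Q(-31, 30)*v(6*(-4 - 1)) = (-31 - 28*30)*(28 - 6*(-4 - 1)) = (-31 - 840)*(28 - 6*(-5)) = -871*(28 - 1*(-30)) = -871*(28 + 30) = -871*58 = -50518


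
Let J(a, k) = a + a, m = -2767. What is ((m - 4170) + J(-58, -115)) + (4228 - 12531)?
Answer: -15356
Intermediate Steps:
J(a, k) = 2*a
((m - 4170) + J(-58, -115)) + (4228 - 12531) = ((-2767 - 4170) + 2*(-58)) + (4228 - 12531) = (-6937 - 116) - 8303 = -7053 - 8303 = -15356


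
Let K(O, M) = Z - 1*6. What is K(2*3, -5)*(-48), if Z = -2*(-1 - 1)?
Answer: 96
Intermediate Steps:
Z = 4 (Z = -2*(-2) = 4)
K(O, M) = -2 (K(O, M) = 4 - 1*6 = 4 - 6 = -2)
K(2*3, -5)*(-48) = -2*(-48) = 96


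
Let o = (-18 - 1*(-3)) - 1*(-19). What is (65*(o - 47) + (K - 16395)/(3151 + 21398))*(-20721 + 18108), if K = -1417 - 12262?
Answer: 59789384759/8183 ≈ 7.3065e+6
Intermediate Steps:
K = -13679
o = 4 (o = (-18 + 3) + 19 = -15 + 19 = 4)
(65*(o - 47) + (K - 16395)/(3151 + 21398))*(-20721 + 18108) = (65*(4 - 47) + (-13679 - 16395)/(3151 + 21398))*(-20721 + 18108) = (65*(-43) - 30074/24549)*(-2613) = (-2795 - 30074*1/24549)*(-2613) = (-2795 - 30074/24549)*(-2613) = -68644529/24549*(-2613) = 59789384759/8183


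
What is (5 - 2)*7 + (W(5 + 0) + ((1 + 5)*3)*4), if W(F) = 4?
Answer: 97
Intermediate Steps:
(5 - 2)*7 + (W(5 + 0) + ((1 + 5)*3)*4) = (5 - 2)*7 + (4 + ((1 + 5)*3)*4) = 3*7 + (4 + (6*3)*4) = 21 + (4 + 18*4) = 21 + (4 + 72) = 21 + 76 = 97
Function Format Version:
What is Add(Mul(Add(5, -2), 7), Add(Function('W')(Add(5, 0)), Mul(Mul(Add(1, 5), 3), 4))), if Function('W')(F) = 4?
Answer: 97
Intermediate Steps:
Add(Mul(Add(5, -2), 7), Add(Function('W')(Add(5, 0)), Mul(Mul(Add(1, 5), 3), 4))) = Add(Mul(Add(5, -2), 7), Add(4, Mul(Mul(Add(1, 5), 3), 4))) = Add(Mul(3, 7), Add(4, Mul(Mul(6, 3), 4))) = Add(21, Add(4, Mul(18, 4))) = Add(21, Add(4, 72)) = Add(21, 76) = 97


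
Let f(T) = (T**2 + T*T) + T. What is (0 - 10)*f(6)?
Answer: -780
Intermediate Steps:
f(T) = T + 2*T**2 (f(T) = (T**2 + T**2) + T = 2*T**2 + T = T + 2*T**2)
(0 - 10)*f(6) = (0 - 10)*(6*(1 + 2*6)) = -60*(1 + 12) = -60*13 = -10*78 = -780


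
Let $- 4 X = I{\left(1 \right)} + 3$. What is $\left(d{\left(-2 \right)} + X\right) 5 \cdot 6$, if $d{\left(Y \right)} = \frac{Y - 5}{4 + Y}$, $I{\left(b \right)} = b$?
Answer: $-135$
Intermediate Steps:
$X = -1$ ($X = - \frac{1 + 3}{4} = \left(- \frac{1}{4}\right) 4 = -1$)
$d{\left(Y \right)} = \frac{-5 + Y}{4 + Y}$
$\left(d{\left(-2 \right)} + X\right) 5 \cdot 6 = \left(\frac{-5 - 2}{4 - 2} - 1\right) 5 \cdot 6 = \left(\frac{1}{2} \left(-7\right) - 1\right) 30 = \left(- \frac{7}{2} - 1\right) 30 = \left(- \frac{9}{2}\right) 30 = -135$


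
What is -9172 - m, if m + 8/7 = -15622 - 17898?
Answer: 170444/7 ≈ 24349.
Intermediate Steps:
m = -234648/7 (m = -8/7 + (-15622 - 17898) = -8/7 - 33520 = -234648/7 ≈ -33521.)
-9172 - m = -9172 - 1*(-234648/7) = -9172 + 234648/7 = 170444/7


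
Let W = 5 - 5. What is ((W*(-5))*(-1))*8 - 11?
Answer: -11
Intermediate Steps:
W = 0 (W = 5 - 5*1 = 5 - 5 = 0)
((W*(-5))*(-1))*8 - 11 = ((0*(-5))*(-1))*8 - 11 = (0*(-1))*8 - 11 = 0*8 - 11 = 0 - 11 = -11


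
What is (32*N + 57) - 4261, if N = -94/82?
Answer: -173868/41 ≈ -4240.7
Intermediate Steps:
N = -47/41 (N = -94*1/82 = -47/41 ≈ -1.1463)
(32*N + 57) - 4261 = (32*(-47/41) + 57) - 4261 = (-1504/41 + 57) - 4261 = 833/41 - 4261 = -173868/41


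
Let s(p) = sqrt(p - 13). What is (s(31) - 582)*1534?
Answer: -892788 + 4602*sqrt(2) ≈ -8.8628e+5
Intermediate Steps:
s(p) = sqrt(-13 + p)
(s(31) - 582)*1534 = (sqrt(-13 + 31) - 582)*1534 = (sqrt(18) - 582)*1534 = (3*sqrt(2) - 582)*1534 = (-582 + 3*sqrt(2))*1534 = -892788 + 4602*sqrt(2)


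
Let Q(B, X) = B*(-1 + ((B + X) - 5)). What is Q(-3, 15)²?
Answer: 324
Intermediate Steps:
Q(B, X) = B*(-6 + B + X) (Q(B, X) = B*(-1 + (-5 + B + X)) = B*(-6 + B + X))
Q(-3, 15)² = (-3*(-6 - 3 + 15))² = (-3*6)² = (-18)² = 324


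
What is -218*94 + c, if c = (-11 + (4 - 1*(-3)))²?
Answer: -20476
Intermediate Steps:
c = 16 (c = (-11 + (4 + 3))² = (-11 + 7)² = (-4)² = 16)
-218*94 + c = -218*94 + 16 = -20492 + 16 = -20476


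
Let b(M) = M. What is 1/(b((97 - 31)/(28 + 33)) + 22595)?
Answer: 61/1378361 ≈ 4.4255e-5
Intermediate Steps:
1/(b((97 - 31)/(28 + 33)) + 22595) = 1/((97 - 31)/(28 + 33) + 22595) = 1/(66/61 + 22595) = 1/(1378361/61) = 61/1378361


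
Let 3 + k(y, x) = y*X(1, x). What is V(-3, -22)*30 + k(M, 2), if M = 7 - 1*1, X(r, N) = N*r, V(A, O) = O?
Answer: -651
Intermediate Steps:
M = 6 (M = 7 - 1 = 6)
k(y, x) = -3 + x*y (k(y, x) = -3 + y*(x*1) = -3 + y*x = -3 + x*y)
V(-3, -22)*30 + k(M, 2) = -22*30 + (-3 + 2*6) = -660 + (-3 + 12) = -660 + 9 = -651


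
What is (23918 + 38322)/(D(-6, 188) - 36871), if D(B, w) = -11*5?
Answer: -31120/18463 ≈ -1.6855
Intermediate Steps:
D(B, w) = -55 (D(B, w) = -1*55 = -55)
(23918 + 38322)/(D(-6, 188) - 36871) = (23918 + 38322)/(-55 - 36871) = 62240/(-36926) = 62240*(-1/36926) = -31120/18463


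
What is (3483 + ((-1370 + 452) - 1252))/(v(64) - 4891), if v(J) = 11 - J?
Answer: -1313/4944 ≈ -0.26557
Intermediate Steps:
(3483 + ((-1370 + 452) - 1252))/(v(64) - 4891) = (3483 + ((-1370 + 452) - 1252))/((11 - 1*64) - 4891) = (3483 + (-918 - 1252))/((11 - 64) - 4891) = (3483 - 2170)/(-53 - 4891) = 1313/(-4944) = 1313*(-1/4944) = -1313/4944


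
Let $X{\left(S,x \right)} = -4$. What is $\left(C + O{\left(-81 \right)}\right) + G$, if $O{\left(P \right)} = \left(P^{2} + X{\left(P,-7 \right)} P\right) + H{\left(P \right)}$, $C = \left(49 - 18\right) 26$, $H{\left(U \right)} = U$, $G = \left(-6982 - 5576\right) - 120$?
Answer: $-5068$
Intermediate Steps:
$G = -12678$ ($G = -12558 - 120 = -12678$)
$C = 806$ ($C = 31 \cdot 26 = 806$)
$O{\left(P \right)} = P^{2} - 3 P$ ($O{\left(P \right)} = \left(P^{2} - 4 P\right) + P = P^{2} - 3 P$)
$\left(C + O{\left(-81 \right)}\right) + G = \left(806 - 81 \left(-3 - 81\right)\right) - 12678 = \left(806 - -6804\right) - 12678 = \left(806 + 6804\right) - 12678 = 7610 - 12678 = -5068$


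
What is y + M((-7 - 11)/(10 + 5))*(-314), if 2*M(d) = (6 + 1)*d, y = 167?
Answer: 7429/5 ≈ 1485.8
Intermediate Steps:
M(d) = 7*d/2 (M(d) = ((6 + 1)*d)/2 = (7*d)/2 = 7*d/2)
y + M((-7 - 11)/(10 + 5))*(-314) = 167 + (7*((-7 - 11)/(10 + 5))/2)*(-314) = 167 + (7*(-18/15)/2)*(-314) = 167 + (7*(-18*1/15)/2)*(-314) = 167 + ((7/2)*(-6/5))*(-314) = 167 - 21/5*(-314) = 167 + 6594/5 = 7429/5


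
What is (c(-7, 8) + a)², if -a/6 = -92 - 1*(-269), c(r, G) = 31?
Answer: 1062961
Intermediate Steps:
a = -1062 (a = -6*(-92 - 1*(-269)) = -6*(-92 + 269) = -6*177 = -1062)
(c(-7, 8) + a)² = (31 - 1062)² = (-1031)² = 1062961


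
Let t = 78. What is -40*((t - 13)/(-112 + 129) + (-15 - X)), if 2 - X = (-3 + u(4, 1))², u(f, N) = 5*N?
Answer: 6240/17 ≈ 367.06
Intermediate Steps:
X = -2 (X = 2 - (-3 + 5*1)² = 2 - (-3 + 5)² = 2 - 1*2² = 2 - 1*4 = 2 - 4 = -2)
-40*((t - 13)/(-112 + 129) + (-15 - X)) = -40*((78 - 13)/(-112 + 129) + (-15 - 1*(-2))) = -40*(65/17 + (-15 + 2)) = -40*(65*(1/17) - 13) = -40*(65/17 - 13) = -40*(-156/17) = 6240/17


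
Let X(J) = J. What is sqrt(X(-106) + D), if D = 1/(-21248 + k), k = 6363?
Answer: I*sqrt(23485716735)/14885 ≈ 10.296*I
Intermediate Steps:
D = -1/14885 (D = 1/(-21248 + 6363) = 1/(-14885) = -1/14885 ≈ -6.7182e-5)
sqrt(X(-106) + D) = sqrt(-106 - 1/14885) = sqrt(-1577811/14885) = I*sqrt(23485716735)/14885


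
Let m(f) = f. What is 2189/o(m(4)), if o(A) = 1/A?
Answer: 8756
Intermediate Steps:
2189/o(m(4)) = 2189/(1/4) = 2189/(¼) = 2189*4 = 8756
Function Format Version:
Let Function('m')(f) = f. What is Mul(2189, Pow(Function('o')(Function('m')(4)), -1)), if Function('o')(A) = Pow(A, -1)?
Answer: 8756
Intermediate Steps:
Mul(2189, Pow(Function('o')(Function('m')(4)), -1)) = Mul(2189, Pow(Pow(4, -1), -1)) = Mul(2189, Pow(Rational(1, 4), -1)) = Mul(2189, 4) = 8756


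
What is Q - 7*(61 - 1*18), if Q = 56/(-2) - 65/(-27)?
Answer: -8818/27 ≈ -326.59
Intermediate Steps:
Q = -691/27 (Q = 56*(-½) - 65*(-1/27) = -28 + 65/27 = -691/27 ≈ -25.593)
Q - 7*(61 - 1*18) = -691/27 - 7*(61 - 1*18) = -691/27 - 7*(61 - 18) = -691/27 - 7*43 = -691/27 - 301 = -8818/27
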